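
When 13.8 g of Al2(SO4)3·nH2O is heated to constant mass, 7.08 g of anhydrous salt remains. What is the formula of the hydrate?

Mass of water lost = 13.8 − 7.08 = 6.72 g → 6.72 / 18.02 = 0.3729 mol H2O
Molar mass of Al2(SO4)3 = 342.17 g/mol → mol Al2(SO4)3 = 7.08 / 342.17 = 0.02069
n = 0.3729 / 0.02069 = 18.02 ≈ 18 → Al2(SO4)3·18H2O

Al2(SO4)3·18H2O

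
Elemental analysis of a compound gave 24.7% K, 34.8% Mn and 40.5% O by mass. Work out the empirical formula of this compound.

KMnO4

Assume 100 g: 24.7 g K, 34.8 g Mn, 40.5 g O.
K: 24.7 g ÷ 39.10 g/mol = 0.6317 mol
Mn: 34.8 g ÷ 54.94 g/mol = 0.6334 mol
O: 40.5 g ÷ 16.00 g/mol = 2.531 mol
Ratios (÷ 0.6317): K 1.000, Mn 1.003, O 4.007
≈ 1:1:4 → KMnO4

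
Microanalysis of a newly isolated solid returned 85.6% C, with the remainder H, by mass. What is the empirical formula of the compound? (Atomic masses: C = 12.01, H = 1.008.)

Assume 100 g: 85.6 g C, 14.4 g H.
C: 85.6 g ÷ 12.01 g/mol = 7.127 mol
H: 14.4 g ÷ 1.008 g/mol = 14.29 mol
Ratios (÷ 7.127): C 1.000, H 2.004
Ratio ≈ 1:2, so the empirical formula is CH2

CH2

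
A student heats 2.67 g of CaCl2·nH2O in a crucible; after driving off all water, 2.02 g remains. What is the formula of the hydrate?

CaCl2·2H2O

Mass of water lost = 2.67 − 2.02 = 0.65 g → 0.65 / 18.02 = 0.03607 mol H2O
Molar mass of CaCl2 = 110.98 g/mol → mol CaCl2 = 2.02 / 110.98 = 0.0182
n = 0.03607 / 0.0182 = 1.98 ≈ 2 → CaCl2·2H2O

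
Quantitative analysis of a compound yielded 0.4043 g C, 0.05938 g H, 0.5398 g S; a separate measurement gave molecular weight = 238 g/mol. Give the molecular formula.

Moles — C: 0.4043 / 12.01 = 0.03366 mol; H: 0.05938 / 1.008 = 0.05891 mol; S: 0.5398 / 32.07 = 0.01683 mol
Smallest is S at 0.01683 mol; normalising gives C 2.000, H 3.500, S 1.000
Multiply by 2: C 4.00, H 7.00, S 2.00 → C4H7S2
Empirical-formula mass = 119.24 g/mol
n = 238 / 119.24 = 2.00 ≈ 2
Molecular formula = (C4H7S2)×2 = C8H14S4

C8H14S4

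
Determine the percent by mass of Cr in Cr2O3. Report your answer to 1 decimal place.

68.4%

Molar mass = 2(52.00) + 3(16.00) = 152.000 g/mol
Mass of Cr per mole = 2 × 52.00 = 104.000 g
% Cr = 104.000 / 152.000 × 100 = 68.4%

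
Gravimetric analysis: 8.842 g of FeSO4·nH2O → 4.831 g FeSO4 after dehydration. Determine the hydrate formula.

FeSO4·7H2O

Mass of water lost = 8.842 − 4.831 = 4.011 g → 4.011 / 18.02 = 0.2226 mol H2O
Molar mass of FeSO4 = 151.92 g/mol → mol FeSO4 = 4.831 / 151.92 = 0.0318
n = 0.2226 / 0.0318 = 7.00 ≈ 7 → FeSO4·7H2O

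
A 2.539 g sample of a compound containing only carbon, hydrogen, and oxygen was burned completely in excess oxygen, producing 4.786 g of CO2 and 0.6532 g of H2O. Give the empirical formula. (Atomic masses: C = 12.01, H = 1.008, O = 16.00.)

C3H2O2

mol C = 4.786 / 44.01 = 0.1087; mass C = 0.1087 × 12.01 = 1.306 g
mol H = 2 × (0.6532 / 18.02) = 0.07250; mass H = 0.07250 × 1.008 = 0.07308 g
mass O = 2.539 − (1.379) = 1.160 g → mol O = 0.07249
Ratios (÷ 0.07249): C 1.500, H 1.000, O 1.000
×2: C 3.00, H 2.00, O 2.00 → C3H2O2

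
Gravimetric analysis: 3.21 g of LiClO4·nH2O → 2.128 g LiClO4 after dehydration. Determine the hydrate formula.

LiClO4·3H2O

Mass of water lost = 3.21 − 2.128 = 1.082 g → 1.082 / 18.02 = 0.06004 mol H2O
Molar mass of LiClO4 = 106.39 g/mol → mol LiClO4 = 2.128 / 106.39 = 0.02
n = 0.06004 / 0.02 = 3.00 ≈ 3 → LiClO4·3H2O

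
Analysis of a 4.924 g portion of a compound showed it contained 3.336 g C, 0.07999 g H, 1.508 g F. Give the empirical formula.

C7H2F2

Moles — C: 3.336 / 12.01 = 0.2778 mol; H: 0.07999 / 1.008 = 0.07936 mol; F: 1.508 / 19.00 = 0.07937 mol
Ratios (÷ 0.07936): C 3.500, H 1.000, F 1.000
Scaling by 2: C 7.00, H 2.00, F 2.00 → C7H2F2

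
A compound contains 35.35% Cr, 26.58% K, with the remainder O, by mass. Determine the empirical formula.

Cr2K2O7

Assume 100 g: 35.35 g Cr, 26.58 g K, 38.07 g O.
Moles — Cr: 35.35 / 52.00 = 0.6798 mol; K: 26.58 / 39.10 = 0.6798 mol; O: 38.07 / 16.00 = 2.379 mol
Divide by the smallest (0.6798 mol K): Cr 1.000, K 1.000, O 3.500
Multiply by 2: Cr 2.00, K 2.00, O 7.00 → Cr2K2O7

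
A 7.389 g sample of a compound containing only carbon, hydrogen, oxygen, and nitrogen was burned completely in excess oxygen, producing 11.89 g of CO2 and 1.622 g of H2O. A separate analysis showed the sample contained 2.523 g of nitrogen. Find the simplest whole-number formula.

C3H2N2O

mol C = 11.89 / 44.01 = 0.2702; mass C = 0.2702 × 12.01 = 3.245 g
mol H = 2 × (1.622 / 18.02) = 0.1800; mass H = 0.1800 × 1.008 = 0.1815 g
mol N = 2.523 / 14.01 = 0.1801
mass O = 7.389 − (5.949) = 1.440 g → mol O = 0.08999
Ratios (÷ 0.08999): C 3.002, H 2.000, N 2.001, O 1.000
≈ 3:2:2:1 → C3H2N2O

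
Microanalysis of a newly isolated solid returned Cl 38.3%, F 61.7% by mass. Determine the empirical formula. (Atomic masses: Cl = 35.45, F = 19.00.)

ClF3

Assume 100 g: 38.3 g Cl, 61.7 g F.
n(Cl) = 38.3/35.45 = 1.08, n(F) = 61.7/19.00 = 3.247
Ratios (÷ 1.08): Cl 1.000, F 3.006
≈ 1:3 → ClF3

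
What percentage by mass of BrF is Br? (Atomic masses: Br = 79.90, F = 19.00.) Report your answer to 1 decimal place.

Molar mass = 1(79.90) + 1(19.00) = 98.900 g/mol
Mass of Br per mole = 1 × 79.90 = 79.900 g
% Br = 79.900 / 98.900 × 100 = 80.8%

80.8%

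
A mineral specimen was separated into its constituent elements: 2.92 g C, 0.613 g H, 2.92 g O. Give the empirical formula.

C4H10O3

Moles — C: 2.92 / 12.01 = 0.2431 mol; H: 0.613 / 1.008 = 0.6081 mol; O: 2.92 / 16.00 = 0.1825 mol
Ratios (÷ 0.1825): C 1.332, H 3.332, O 1.000
×3: C 4.00, H 10.00, O 3.00 → C4H10O3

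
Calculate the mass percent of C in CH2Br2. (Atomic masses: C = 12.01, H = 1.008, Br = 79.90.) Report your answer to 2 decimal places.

6.91%

Molar mass = 1(12.01) + 2(1.008) + 2(79.90) = 173.826 g/mol
Mass of C per mole = 1 × 12.01 = 12.010 g
% C = 12.010 / 173.826 × 100 = 6.91%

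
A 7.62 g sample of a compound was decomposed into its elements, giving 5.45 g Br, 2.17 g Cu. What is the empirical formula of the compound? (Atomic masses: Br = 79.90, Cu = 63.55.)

n(Br) = 5.45/79.90 = 0.06821, n(Cu) = 2.17/63.55 = 0.03415
Smallest is Cu at 0.03415 mol; normalising gives Br 1.998, Cu 1.000
≈ 2:1 → Br2Cu

Br2Cu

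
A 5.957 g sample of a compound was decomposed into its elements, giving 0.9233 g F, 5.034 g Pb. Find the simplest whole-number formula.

Moles — F: 0.9233 / 19.00 = 0.04859 mol; Pb: 5.034 / 207.2 = 0.0243 mol
Smallest is Pb at 0.0243 mol; normalising gives F 2.000, Pb 1.000
Ratio ≈ 2:1, so the empirical formula is F2Pb

F2Pb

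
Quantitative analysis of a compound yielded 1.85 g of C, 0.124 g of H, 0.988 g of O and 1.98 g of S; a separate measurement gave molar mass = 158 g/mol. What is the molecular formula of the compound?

C5H4O2S2

C: 1.85 g ÷ 12.01 g/mol = 0.154 mol
H: 0.124 g ÷ 1.008 g/mol = 0.123 mol
O: 0.988 g ÷ 16.00 g/mol = 0.06175 mol
S: 1.98 g ÷ 32.07 g/mol = 0.06174 mol
Smallest is S at 0.06174 mol; normalising gives C 2.495, H 1.992, O 1.000, S 1.000
Scaling by 2: C 4.99, H 3.98, O 2.00, S 2.00 → C5H4O2S2
Empirical-formula mass = 160.22 g/mol
n = 158 / 160.22 = 0.99 ≈ 1
Molecular formula = empirical formula = C5H4O2S2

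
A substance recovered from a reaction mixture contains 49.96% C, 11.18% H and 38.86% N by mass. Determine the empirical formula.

C3H8N2

Assume 100 g: 49.96 g C, 11.18 g H, 38.86 g N.
n(C) = 49.96/12.01 = 4.16, n(H) = 11.18/1.008 = 11.09, n(N) = 38.86/14.01 = 2.774
Divide by the smallest (2.774 mol N): C 1.500, H 3.999, N 1.000
Multiply by 2: C 3.00, H 8.00, N 2.00 → C3H8N2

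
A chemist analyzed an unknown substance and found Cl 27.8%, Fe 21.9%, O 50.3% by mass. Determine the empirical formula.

Assume 100 g: 27.8 g Cl, 21.9 g Fe, 50.3 g O.
Cl: 27.8 g ÷ 35.45 g/mol = 0.7842 mol
Fe: 21.9 g ÷ 55.85 g/mol = 0.3921 mol
O: 50.3 g ÷ 16.00 g/mol = 3.144 mol
Ratios (÷ 0.3921): Cl 2.000, Fe 1.000, O 8.017
≈ 2:1:8 → Cl2FeO8

Cl2FeO8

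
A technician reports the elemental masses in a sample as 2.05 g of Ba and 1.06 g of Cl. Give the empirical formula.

BaCl2

n(Ba) = 2.05/137.33 = 0.01493, n(Cl) = 1.06/35.45 = 0.0299
Ratios (÷ 0.01493): Ba 1.000, Cl 2.003
→ BaCl2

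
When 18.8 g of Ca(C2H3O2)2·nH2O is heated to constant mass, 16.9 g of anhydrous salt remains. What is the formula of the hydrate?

Mass of water lost = 18.8 − 16.9 = 1.9 g → 1.9 / 18.02 = 0.1054 mol H2O
Molar mass of Ca(C2H3O2)2 = 158.17 g/mol → mol Ca(C2H3O2)2 = 16.9 / 158.17 = 0.1068
n = 0.1054 / 0.1068 = 0.99 ≈ 1 → Ca(C2H3O2)2·H2O

Ca(C2H3O2)2·H2O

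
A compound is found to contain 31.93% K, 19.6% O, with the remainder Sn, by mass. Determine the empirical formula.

K2O3Sn

Assume 100 g: 31.93 g K, 19.6 g O, 48.47 g Sn.
n(K) = 31.93/39.10 = 0.8166, n(O) = 19.6/16.00 = 1.225, n(Sn) = 48.47/118.71 = 0.4083
Smallest is Sn at 0.4083 mol; normalising gives K 2.000, O 3.000, Sn 1.000
→ K2O3Sn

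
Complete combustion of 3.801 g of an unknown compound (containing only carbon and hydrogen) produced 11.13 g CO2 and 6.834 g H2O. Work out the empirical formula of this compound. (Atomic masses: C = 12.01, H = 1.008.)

mol C = 11.13 / 44.01 = 0.2529; mass C = 0.2529 × 12.01 = 3.037 g
mol H = 2 × (6.834 / 18.02) = 0.7585; mass H = 0.7585 × 1.008 = 0.7646 g
Smallest is C at 0.2529 mol; normalising gives C 1.000, H 2.999
Ratio ≈ 1:3, so the empirical formula is CH3

CH3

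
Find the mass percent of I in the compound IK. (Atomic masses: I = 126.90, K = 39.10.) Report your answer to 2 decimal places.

76.45%

Molar mass = 1(126.90) + 1(39.10) = 166.000 g/mol
Mass of I per mole = 1 × 126.90 = 126.900 g
% I = 126.900 / 166.000 × 100 = 76.45%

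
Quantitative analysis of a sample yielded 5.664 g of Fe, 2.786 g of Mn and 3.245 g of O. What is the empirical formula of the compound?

Fe2MnO4

n(Fe) = 5.664/55.85 = 0.1014, n(Mn) = 2.786/54.94 = 0.05071, n(O) = 3.245/16.00 = 0.2028
Divide by the smallest (0.05071 mol Mn): Fe 2.000, Mn 1.000, O 3.999
Ratio ≈ 2:1:4, so the empirical formula is Fe2MnO4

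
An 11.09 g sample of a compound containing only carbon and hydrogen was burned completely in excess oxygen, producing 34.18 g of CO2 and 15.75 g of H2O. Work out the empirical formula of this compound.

mol C = 34.18 / 44.01 = 0.7766; mass C = 0.7766 × 12.01 = 9.327 g
mol H = 2 × (15.75 / 18.02) = 1.748; mass H = 1.748 × 1.008 = 1.762 g
Divide by the smallest (0.7766 mol C): C 1.000, H 2.251
Scaling by 4: C 4.00, H 9.00 → C4H9

C4H9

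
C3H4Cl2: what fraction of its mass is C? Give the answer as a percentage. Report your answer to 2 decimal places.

Molar mass = 3(12.01) + 4(1.008) + 2(35.45) = 110.962 g/mol
Mass of C per mole = 3 × 12.01 = 36.030 g
% C = 36.030 / 110.962 × 100 = 32.47%

32.47%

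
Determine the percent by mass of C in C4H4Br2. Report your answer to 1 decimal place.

22.7%

Molar mass = 4(12.01) + 4(1.008) + 2(79.90) = 211.872 g/mol
Mass of C per mole = 4 × 12.01 = 48.040 g
% C = 48.040 / 211.872 × 100 = 22.7%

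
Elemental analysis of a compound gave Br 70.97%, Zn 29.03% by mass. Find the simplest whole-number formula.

Br2Zn

Assume 100 g: 70.97 g Br, 29.03 g Zn.
n(Br) = 70.97/79.90 = 0.8882, n(Zn) = 29.03/65.38 = 0.444
Smallest is Zn at 0.444 mol; normalising gives Br 2.000, Zn 1.000
Ratio ≈ 2:1, so the empirical formula is Br2Zn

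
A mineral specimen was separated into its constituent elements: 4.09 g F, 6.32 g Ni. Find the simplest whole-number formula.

Moles — F: 4.09 / 19.00 = 0.2153 mol; Ni: 6.32 / 58.69 = 0.1077 mol
Smallest is Ni at 0.1077 mol; normalising gives F 1.999, Ni 1.000
≈ 2:1 → F2Ni

F2Ni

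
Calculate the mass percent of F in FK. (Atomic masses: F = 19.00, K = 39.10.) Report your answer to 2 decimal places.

Molar mass = 1(19.00) + 1(39.10) = 58.100 g/mol
Mass of F per mole = 1 × 19.00 = 19.000 g
% F = 19.000 / 58.100 × 100 = 32.70%

32.70%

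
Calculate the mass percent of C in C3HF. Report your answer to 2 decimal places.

Molar mass = 3(12.01) + 1(1.008) + 1(19.00) = 56.038 g/mol
Mass of C per mole = 3 × 12.01 = 36.030 g
% C = 36.030 / 56.038 × 100 = 64.30%

64.30%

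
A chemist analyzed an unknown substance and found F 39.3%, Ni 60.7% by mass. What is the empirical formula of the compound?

F2Ni

Assume 100 g: 39.3 g F, 60.7 g Ni.
Moles — F: 39.3 / 19.00 = 2.068 mol; Ni: 60.7 / 58.69 = 1.034 mol
Ratios (÷ 1.034): F 2.000, Ni 1.000
→ F2Ni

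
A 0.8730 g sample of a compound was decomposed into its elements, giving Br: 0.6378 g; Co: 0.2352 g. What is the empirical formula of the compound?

Br2Co

n(Br) = 0.6378/79.90 = 0.007982, n(Co) = 0.2352/58.93 = 0.003991
Divide by the smallest (0.003991 mol Co): Br 2.000, Co 1.000
≈ 2:1 → Br2Co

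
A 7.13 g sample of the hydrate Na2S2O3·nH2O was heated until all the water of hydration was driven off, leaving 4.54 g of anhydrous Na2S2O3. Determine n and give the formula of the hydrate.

Mass of water lost = 7.13 − 4.54 = 2.59 g → 2.59 / 18.02 = 0.1437 mol H2O
Molar mass of Na2S2O3 = 158.12 g/mol → mol Na2S2O3 = 4.54 / 158.12 = 0.02871
n = 0.1437 / 0.02871 = 5.01 ≈ 5 → Na2S2O3·5H2O

Na2S2O3·5H2O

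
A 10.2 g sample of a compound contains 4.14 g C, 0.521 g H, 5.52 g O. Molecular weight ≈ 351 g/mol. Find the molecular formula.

C12H18O12

C: 4.14 g ÷ 12.01 g/mol = 0.3447 mol
H: 0.521 g ÷ 1.008 g/mol = 0.5169 mol
O: 5.52 g ÷ 16.00 g/mol = 0.345 mol
Smallest is C at 0.3447 mol; normalising gives C 1.000, H 1.499, O 1.001
×2: C 2.00, H 3.00, O 2.00 → C2H3O2
Empirical-formula mass = 59.04 g/mol
n = 351 / 59.04 = 5.94 ≈ 6
Molecular formula = (C2H3O2)×6 = C12H18O12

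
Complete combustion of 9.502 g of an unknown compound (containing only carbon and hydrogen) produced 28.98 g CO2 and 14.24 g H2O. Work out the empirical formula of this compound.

C5H12

mol C = 28.98 / 44.01 = 0.6585; mass C = 0.6585 × 12.01 = 7.908 g
mol H = 2 × (14.24 / 18.02) = 1.580; mass H = 1.580 × 1.008 = 1.593 g
Smallest is C at 0.6585 mol; normalising gives C 1.000, H 2.400
Multiply by 5: C 5.00, H 12.00 → C5H12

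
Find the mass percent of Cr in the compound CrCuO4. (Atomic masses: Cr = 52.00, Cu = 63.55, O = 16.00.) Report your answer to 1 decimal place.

Molar mass = 1(52.00) + 1(63.55) + 4(16.00) = 179.550 g/mol
Mass of Cr per mole = 1 × 52.00 = 52.000 g
% Cr = 52.000 / 179.550 × 100 = 29.0%

29.0%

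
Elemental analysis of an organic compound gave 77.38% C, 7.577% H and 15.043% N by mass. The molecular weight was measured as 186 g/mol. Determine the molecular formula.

Assume 100 g: 77.38 g C, 7.577 g H, 15.043 g N.
n(C) = 77.38/12.01 = 6.443, n(H) = 7.577/1.008 = 7.517, n(N) = 15.043/14.01 = 1.074
Ratios (÷ 1.074): C 6.001, H 7.001, N 1.000
→ C6H7N
Empirical-formula mass = 93.13 g/mol
n = 186 / 93.13 = 2.00 ≈ 2
Molecular formula = (C6H7N)×2 = C12H14N2

C12H14N2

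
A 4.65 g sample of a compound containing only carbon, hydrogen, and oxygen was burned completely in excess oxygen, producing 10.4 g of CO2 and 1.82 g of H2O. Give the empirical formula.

mol C = 10.4 / 44.01 = 0.2363; mass C = 0.2363 × 12.01 = 2.838 g
mol H = 2 × (1.82 / 18.02) = 0.2020; mass H = 0.2020 × 1.008 = 0.2036 g
mass O = 4.65 − (3.042) = 1.608 g → mol O = 0.1005
Smallest is O at 0.1005 mol; normalising gives C 2.351, H 2.010, O 1.000
Scaling by 3: C 7.05, H 6.03, O 3.00 → C7H6O3

C7H6O3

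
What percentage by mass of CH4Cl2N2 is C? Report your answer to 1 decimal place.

Molar mass = 1(12.01) + 4(1.008) + 2(35.45) + 2(14.01) = 114.962 g/mol
Mass of C per mole = 1 × 12.01 = 12.010 g
% C = 12.010 / 114.962 × 100 = 10.4%

10.4%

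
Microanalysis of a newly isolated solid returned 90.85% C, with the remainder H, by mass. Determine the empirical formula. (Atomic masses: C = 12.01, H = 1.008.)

C5H6

Assume 100 g: 90.85 g C, 9.15 g H.
C: 90.85 g ÷ 12.01 g/mol = 7.565 mol
H: 9.15 g ÷ 1.008 g/mol = 9.077 mol
Divide by the smallest (7.565 mol C): C 1.000, H 1.200
Multiply by 5: C 5.00, H 6.00 → C5H6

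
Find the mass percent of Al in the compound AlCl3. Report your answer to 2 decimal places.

Molar mass = 1(26.98) + 3(35.45) = 133.330 g/mol
Mass of Al per mole = 1 × 26.98 = 26.980 g
% Al = 26.980 / 133.330 × 100 = 20.24%

20.24%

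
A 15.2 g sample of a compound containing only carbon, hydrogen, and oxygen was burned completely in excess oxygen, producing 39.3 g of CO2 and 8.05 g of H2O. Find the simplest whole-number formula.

C4H4O

mol C = 39.3 / 44.01 = 0.8930; mass C = 0.8930 × 12.01 = 10.72 g
mol H = 2 × (8.05 / 18.02) = 0.8935; mass H = 0.8935 × 1.008 = 0.9006 g
mass O = 15.2 − (11.63) = 3.575 g → mol O = 0.2234
Smallest is O at 0.2234 mol; normalising gives C 3.997, H 3.999, O 1.000
→ C4H4O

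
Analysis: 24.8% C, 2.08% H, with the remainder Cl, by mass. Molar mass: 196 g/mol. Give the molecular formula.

Assume 100 g: 24.8 g C, 2.08 g H, 73.12 g Cl.
n(C) = 24.8/12.01 = 2.065, n(H) = 2.08/1.008 = 2.063, n(Cl) = 73.12/35.45 = 2.063
Smallest is Cl at 2.063 mol; normalising gives C 1.001, H 1.000, Cl 1.000
≈ 1:1:1 → CHCl
Empirical-formula mass = 48.47 g/mol
n = 196 / 48.47 = 4.04 ≈ 4
Molecular formula = (CHCl)×4 = C4H4Cl4

C4H4Cl4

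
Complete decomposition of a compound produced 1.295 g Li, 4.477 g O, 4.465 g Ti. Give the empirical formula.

n(Li) = 1.295/6.94 = 0.1866, n(O) = 4.477/16.00 = 0.2798, n(Ti) = 4.465/47.87 = 0.09327
Ratios (÷ 0.09327): Li 2.001, O 3.000, Ti 1.000
Ratio ≈ 2:3:1, so the empirical formula is Li2O3Ti

Li2O3Ti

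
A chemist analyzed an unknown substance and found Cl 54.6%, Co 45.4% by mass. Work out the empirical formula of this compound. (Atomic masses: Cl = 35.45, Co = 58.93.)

Assume 100 g: 54.6 g Cl, 45.4 g Co.
n(Cl) = 54.6/35.45 = 1.54, n(Co) = 45.4/58.93 = 0.7704
Smallest is Co at 0.7704 mol; normalising gives Cl 1.999, Co 1.000
Ratio ≈ 2:1, so the empirical formula is Cl2Co

Cl2Co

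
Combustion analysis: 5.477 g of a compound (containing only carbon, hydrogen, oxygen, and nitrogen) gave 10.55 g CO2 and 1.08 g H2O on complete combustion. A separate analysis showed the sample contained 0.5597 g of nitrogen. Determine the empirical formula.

mol C = 10.55 / 44.01 = 0.2397; mass C = 0.2397 × 12.01 = 2.879 g
mol H = 2 × (1.08 / 18.02) = 0.1199; mass H = 0.1199 × 1.008 = 0.1208 g
mol N = 0.5597 / 14.01 = 0.03995
mass O = 5.477 − (3.560) = 1.917 g → mol O = 0.1198
Divide by the smallest (0.03995 mol N): C 6.000, H 3.000, N 1.000, O 3.000
≈ 6:3:1:3 → C6H3NO3

C6H3NO3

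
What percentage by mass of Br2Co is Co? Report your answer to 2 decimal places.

Molar mass = 2(79.90) + 1(58.93) = 218.730 g/mol
Mass of Co per mole = 1 × 58.93 = 58.930 g
% Co = 58.930 / 218.730 × 100 = 26.94%

26.94%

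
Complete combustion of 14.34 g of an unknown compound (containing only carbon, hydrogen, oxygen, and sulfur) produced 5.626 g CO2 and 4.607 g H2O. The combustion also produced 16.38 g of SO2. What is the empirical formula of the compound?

CH4O2S2

mol C = 5.626 / 44.01 = 0.1278; mass C = 0.1278 × 12.01 = 1.535 g
mol H = 2 × (4.607 / 18.02) = 0.5113; mass H = 0.5113 × 1.008 = 0.5154 g
mol S = 16.38 / 64.07 = 0.2557; mass S = 8.199 g
mass O = 14.34 − (10.25) = 4.090 g → mol O = 0.2556
Ratios (÷ 0.1278): C 1.000, H 4.000, O 2.000, S 2.000
≈ 1:4:2:2 → CH4O2S2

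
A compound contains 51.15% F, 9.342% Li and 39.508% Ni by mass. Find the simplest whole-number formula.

F4Li2Ni

Assume 100 g: 51.15 g F, 9.342 g Li, 39.508 g Ni.
n(F) = 51.15/19.00 = 2.692, n(Li) = 9.342/6.94 = 1.346, n(Ni) = 39.508/58.69 = 0.6732
Smallest is Ni at 0.6732 mol; normalising gives F 3.999, Li 2.000, Ni 1.000
≈ 4:2:1 → F4Li2Ni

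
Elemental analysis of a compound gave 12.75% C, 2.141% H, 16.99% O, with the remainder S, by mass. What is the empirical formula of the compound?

Assume 100 g: 12.75 g C, 2.141 g H, 16.99 g O, 68.119 g S.
Moles — C: 12.75 / 12.01 = 1.062 mol; H: 2.141 / 1.008 = 2.124 mol; O: 16.99 / 16.00 = 1.062 mol; S: 68.119 / 32.07 = 2.124 mol
Smallest is C at 1.062 mol; normalising gives C 1.000, H 2.001, O 1.000, S 2.001
≈ 1:2:1:2 → CH2OS2

CH2OS2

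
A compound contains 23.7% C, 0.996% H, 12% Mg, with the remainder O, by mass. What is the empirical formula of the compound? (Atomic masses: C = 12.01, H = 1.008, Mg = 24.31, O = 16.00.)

Assume 100 g: 23.7 g C, 0.996 g H, 12 g Mg, 63.3 g O.
n(C) = 23.7/12.01 = 1.973, n(H) = 0.996/1.008 = 0.9881, n(Mg) = 12/24.31 = 0.4936, n(O) = 63.3/16.00 = 3.956
Smallest is Mg at 0.4936 mol; normalising gives C 3.998, H 2.002, Mg 1.000, O 8.015
→ C4H2MgO8

C4H2MgO8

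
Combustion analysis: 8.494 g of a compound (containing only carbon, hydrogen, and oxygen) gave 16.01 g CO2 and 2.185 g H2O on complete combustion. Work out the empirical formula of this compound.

C3H2O2

mol C = 16.01 / 44.01 = 0.3638; mass C = 0.3638 × 12.01 = 4.369 g
mol H = 2 × (2.185 / 18.02) = 0.2425; mass H = 0.2425 × 1.008 = 0.2444 g
mass O = 8.494 − (4.613) = 3.881 g → mol O = 0.2425
Divide by the smallest (0.2425 mol H): C 1.500, H 1.000, O 1.000
×2: C 3.00, H 2.00, O 2.00 → C3H2O2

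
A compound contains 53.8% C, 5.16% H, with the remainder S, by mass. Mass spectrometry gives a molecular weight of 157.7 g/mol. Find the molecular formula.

Assume 100 g: 53.8 g C, 5.16 g H, 41.04 g S.
n(C) = 53.8/12.01 = 4.48, n(H) = 5.16/1.008 = 5.119, n(S) = 41.04/32.07 = 1.28
Ratios (÷ 1.28): C 3.501, H 4.000, S 1.000
Multiply by 2: C 7.00, H 8.00, S 2.00 → C7H8S2
Empirical-formula mass = 156.27 g/mol
n = 157.7 / 156.27 = 1.01 ≈ 1
Molecular formula = empirical formula = C7H8S2

C7H8S2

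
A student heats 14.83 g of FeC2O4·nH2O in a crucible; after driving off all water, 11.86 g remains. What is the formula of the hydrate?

Mass of water lost = 14.83 − 11.86 = 2.97 g → 2.97 / 18.02 = 0.1648 mol H2O
Molar mass of FeC2O4 = 143.87 g/mol → mol FeC2O4 = 11.86 / 143.87 = 0.08244
n = 0.1648 / 0.08244 = 2.00 ≈ 2 → FeC2O4·2H2O

FeC2O4·2H2O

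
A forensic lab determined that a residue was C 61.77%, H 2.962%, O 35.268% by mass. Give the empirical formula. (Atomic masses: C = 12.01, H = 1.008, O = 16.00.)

Assume 100 g: 61.77 g C, 2.962 g H, 35.268 g O.
C: 61.77 g ÷ 12.01 g/mol = 5.143 mol
H: 2.962 g ÷ 1.008 g/mol = 2.938 mol
O: 35.268 g ÷ 16.00 g/mol = 2.204 mol
Divide by the smallest (2.204 mol O): C 2.333, H 1.333, O 1.000
Multiply by 3: C 7.00, H 4.00, O 3.00 → C7H4O3

C7H4O3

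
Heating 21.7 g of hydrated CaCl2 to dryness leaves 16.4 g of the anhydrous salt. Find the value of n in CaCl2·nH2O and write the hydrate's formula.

CaCl2·2H2O

Mass of water lost = 21.7 − 16.4 = 5.3 g → 5.3 / 18.02 = 0.2941 mol H2O
Molar mass of CaCl2 = 110.98 g/mol → mol CaCl2 = 16.4 / 110.98 = 0.1478
n = 0.2941 / 0.1478 = 1.99 ≈ 2 → CaCl2·2H2O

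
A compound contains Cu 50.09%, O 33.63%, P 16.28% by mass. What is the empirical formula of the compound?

Cu3O8P2

Assume 100 g: 50.09 g Cu, 33.63 g O, 16.28 g P.
n(Cu) = 50.09/63.55 = 0.7882, n(O) = 33.63/16.00 = 2.102, n(P) = 16.28/30.97 = 0.5257
Divide by the smallest (0.5257 mol P): Cu 1.499, O 3.998, P 1.000
Multiply by 2: Cu 3.00, O 8.00, P 2.00 → Cu3O8P2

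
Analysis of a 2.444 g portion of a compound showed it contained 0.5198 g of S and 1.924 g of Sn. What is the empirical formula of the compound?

n(S) = 0.5198/32.07 = 0.01621, n(Sn) = 1.924/118.71 = 0.01621
Smallest is Sn at 0.01621 mol; normalising gives S 1.000, Sn 1.000
≈ 1:1 → SSn

SSn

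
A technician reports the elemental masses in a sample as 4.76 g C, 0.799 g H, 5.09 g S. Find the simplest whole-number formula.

C5H10S2

Moles — C: 4.76 / 12.01 = 0.3963 mol; H: 0.799 / 1.008 = 0.7927 mol; S: 5.09 / 32.07 = 0.1587 mol
Smallest is S at 0.1587 mol; normalising gives C 2.497, H 4.994, S 1.000
Scaling by 2: C 4.99, H 9.99, S 2.00 → C5H10S2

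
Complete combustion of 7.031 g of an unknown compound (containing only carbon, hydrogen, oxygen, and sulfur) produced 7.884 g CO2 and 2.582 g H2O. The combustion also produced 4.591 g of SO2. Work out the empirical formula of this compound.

mol C = 7.884 / 44.01 = 0.1791; mass C = 0.1791 × 12.01 = 2.151 g
mol H = 2 × (2.582 / 18.02) = 0.2866; mass H = 0.2866 × 1.008 = 0.2889 g
mol S = 4.591 / 64.07 = 0.07166; mass S = 2.298 g
mass O = 7.031 − (4.738) = 2.293 g → mol O = 0.1433
Divide by the smallest (0.07166 mol S): C 2.500, H 3.999, O 2.000, S 1.000
Multiply by 2: C 5.00, H 8.00, O 4.00, S 2.00 → C5H8O4S2

C5H8O4S2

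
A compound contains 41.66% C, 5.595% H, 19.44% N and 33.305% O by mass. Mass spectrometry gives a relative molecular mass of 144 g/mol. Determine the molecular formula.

Assume 100 g: 41.66 g C, 5.595 g H, 19.44 g N, 33.305 g O.
Moles — C: 41.66 / 12.01 = 3.469 mol; H: 5.595 / 1.008 = 5.551 mol; N: 19.44 / 14.01 = 1.388 mol; O: 33.305 / 16.00 = 2.082 mol
Smallest is N at 1.388 mol; normalising gives C 2.500, H 4.000, N 1.000, O 1.500
×2: C 5.00, H 8.00, N 2.00, O 3.00 → C5H8N2O3
Empirical-formula mass = 144.13 g/mol
n = 144 / 144.13 = 1.00 ≈ 1
Molecular formula = empirical formula = C5H8N2O3

C5H8N2O3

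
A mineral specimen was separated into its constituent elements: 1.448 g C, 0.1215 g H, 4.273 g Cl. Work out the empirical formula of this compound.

CHCl

Moles — C: 1.448 / 12.01 = 0.1206 mol; H: 0.1215 / 1.008 = 0.1205 mol; Cl: 4.273 / 35.45 = 0.1205 mol
Divide by the smallest (0.1205 mol H): C 1.000, H 1.000, Cl 1.000
≈ 1:1:1 → CHCl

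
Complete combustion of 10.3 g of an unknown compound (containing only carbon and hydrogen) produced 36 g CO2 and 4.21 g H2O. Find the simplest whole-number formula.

C7H4

mol C = 36 / 44.01 = 0.8180; mass C = 0.8180 × 12.01 = 9.824 g
mol H = 2 × (4.21 / 18.02) = 0.4673; mass H = 0.4673 × 1.008 = 0.4710 g
Smallest is H at 0.4673 mol; normalising gives C 1.751, H 1.000
Scaling by 4: C 7.00, H 4.00 → C7H4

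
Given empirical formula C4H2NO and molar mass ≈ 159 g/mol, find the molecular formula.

C8H4N2O2

Empirical-formula mass = 80.07 g/mol
n = 159 / 80.07 = 1.99 ≈ 2
Molecular formula = (C4H2NO)2 = C8H4N2O2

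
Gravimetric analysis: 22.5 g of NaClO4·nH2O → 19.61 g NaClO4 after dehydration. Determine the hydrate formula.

NaClO4·H2O

Mass of water lost = 22.5 − 19.61 = 2.89 g → 2.89 / 18.02 = 0.1604 mol H2O
Molar mass of NaClO4 = 122.44 g/mol → mol NaClO4 = 19.61 / 122.44 = 0.1602
n = 0.1604 / 0.1602 = 1.00 ≈ 1 → NaClO4·H2O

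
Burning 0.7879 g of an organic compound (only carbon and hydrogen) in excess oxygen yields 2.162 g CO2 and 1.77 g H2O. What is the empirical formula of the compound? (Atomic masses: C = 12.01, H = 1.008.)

CH4

mol C = 2.162 / 44.01 = 0.04913; mass C = 0.04913 × 12.01 = 0.5900 g
mol H = 2 × (1.77 / 18.02) = 0.1964; mass H = 0.1964 × 1.008 = 0.1980 g
Divide by the smallest (0.04913 mol C): C 1.000, H 3.999
→ CH4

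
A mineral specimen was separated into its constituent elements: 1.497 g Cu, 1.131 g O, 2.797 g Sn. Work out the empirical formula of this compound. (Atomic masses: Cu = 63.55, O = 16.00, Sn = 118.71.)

n(Cu) = 1.497/63.55 = 0.02356, n(O) = 1.131/16.00 = 0.07069, n(Sn) = 2.797/118.71 = 0.02356
Smallest is Cu at 0.02356 mol; normalising gives Cu 1.000, O 3.001, Sn 1.000
Ratio ≈ 1:3:1, so the empirical formula is CuO3Sn

CuO3Sn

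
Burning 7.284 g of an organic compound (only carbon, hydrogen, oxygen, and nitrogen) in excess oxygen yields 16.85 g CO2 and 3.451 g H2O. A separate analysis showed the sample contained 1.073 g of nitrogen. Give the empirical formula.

C5H5NO

mol C = 16.85 / 44.01 = 0.3829; mass C = 0.3829 × 12.01 = 4.598 g
mol H = 2 × (3.451 / 18.02) = 0.3830; mass H = 0.3830 × 1.008 = 0.3861 g
mol N = 1.073 / 14.01 = 0.07659
mass O = 7.284 − (6.057) = 1.227 g → mol O = 0.07667
Smallest is N at 0.07659 mol; normalising gives C 4.999, H 5.001, N 1.000, O 1.001
Ratio ≈ 5:5:1:1, so the empirical formula is C5H5NO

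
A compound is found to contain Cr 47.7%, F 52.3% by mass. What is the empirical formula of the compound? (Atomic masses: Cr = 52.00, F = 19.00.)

CrF3

Assume 100 g: 47.7 g Cr, 52.3 g F.
Cr: 47.7 g ÷ 52.00 g/mol = 0.9173 mol
F: 52.3 g ÷ 19.00 g/mol = 2.753 mol
Ratios (÷ 0.9173): Cr 1.000, F 3.001
→ CrF3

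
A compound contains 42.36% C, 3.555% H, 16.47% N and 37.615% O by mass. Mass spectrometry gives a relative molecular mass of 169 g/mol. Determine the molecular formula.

C6H6N2O4

Assume 100 g: 42.36 g C, 3.555 g H, 16.47 g N, 37.615 g O.
C: 42.36 g ÷ 12.01 g/mol = 3.527 mol
H: 3.555 g ÷ 1.008 g/mol = 3.527 mol
N: 16.47 g ÷ 14.01 g/mol = 1.176 mol
O: 37.615 g ÷ 16.00 g/mol = 2.351 mol
Smallest is N at 1.176 mol; normalising gives C 3.000, H 3.000, N 1.000, O 2.000
Ratio ≈ 3:3:1:2, so the empirical formula is C3H3NO2
Empirical-formula mass = 85.06 g/mol
n = 169 / 85.06 = 1.99 ≈ 2
Molecular formula = (C3H3NO2)×2 = C6H6N2O4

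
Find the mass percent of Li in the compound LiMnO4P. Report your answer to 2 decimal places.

Molar mass = 1(6.94) + 1(54.94) + 4(16.00) + 1(30.97) = 156.850 g/mol
Mass of Li per mole = 1 × 6.94 = 6.940 g
% Li = 6.940 / 156.850 × 100 = 4.42%

4.42%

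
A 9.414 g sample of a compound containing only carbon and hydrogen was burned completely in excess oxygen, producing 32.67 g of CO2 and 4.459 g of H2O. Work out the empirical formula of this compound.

mol C = 32.67 / 44.01 = 0.7423; mass C = 0.7423 × 12.01 = 8.915 g
mol H = 2 × (4.459 / 18.02) = 0.4949; mass H = 0.4949 × 1.008 = 0.4989 g
Divide by the smallest (0.4949 mol H): C 1.500, H 1.000
Scaling by 2: C 3.00, H 2.00 → C3H2

C3H2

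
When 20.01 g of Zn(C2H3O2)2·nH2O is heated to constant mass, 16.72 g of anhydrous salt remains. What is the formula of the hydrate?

Zn(C2H3O2)2·2H2O

Mass of water lost = 20.01 − 16.72 = 3.29 g → 3.29 / 18.02 = 0.1826 mol H2O
Molar mass of Zn(C2H3O2)2 = 183.47 g/mol → mol Zn(C2H3O2)2 = 16.72 / 183.47 = 0.09113
n = 0.1826 / 0.09113 = 2.00 ≈ 2 → Zn(C2H3O2)2·2H2O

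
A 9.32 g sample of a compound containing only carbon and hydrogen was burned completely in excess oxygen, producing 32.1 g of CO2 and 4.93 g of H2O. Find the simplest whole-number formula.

mol C = 32.1 / 44.01 = 0.7294; mass C = 0.7294 × 12.01 = 8.760 g
mol H = 2 × (4.93 / 18.02) = 0.5472; mass H = 0.5472 × 1.008 = 0.5515 g
Smallest is H at 0.5472 mol; normalising gives C 1.333, H 1.000
Multiply by 3: C 4.00, H 3.00 → C4H3

C4H3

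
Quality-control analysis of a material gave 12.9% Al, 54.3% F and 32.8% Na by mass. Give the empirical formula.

AlF6Na3

Assume 100 g: 12.9 g Al, 54.3 g F, 32.8 g Na.
n(Al) = 12.9/26.98 = 0.4781, n(F) = 54.3/19.00 = 2.858, n(Na) = 32.8/22.99 = 1.427
Divide by the smallest (0.4781 mol Al): Al 1.000, F 5.977, Na 2.984
≈ 1:6:3 → AlF6Na3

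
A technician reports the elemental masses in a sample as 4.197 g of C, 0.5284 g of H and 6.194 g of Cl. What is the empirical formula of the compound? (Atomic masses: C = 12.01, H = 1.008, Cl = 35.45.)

C2H3Cl

C: 4.197 g ÷ 12.01 g/mol = 0.3495 mol
H: 0.5284 g ÷ 1.008 g/mol = 0.5242 mol
Cl: 6.194 g ÷ 35.45 g/mol = 0.1747 mol
Divide by the smallest (0.1747 mol Cl): C 2.000, H 3.000, Cl 1.000
≈ 2:3:1 → C2H3Cl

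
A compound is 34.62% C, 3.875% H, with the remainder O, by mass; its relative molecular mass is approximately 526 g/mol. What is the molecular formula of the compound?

C15H20O20

Assume 100 g: 34.62 g C, 3.875 g H, 61.505 g O.
Moles — C: 34.62 / 12.01 = 2.883 mol; H: 3.875 / 1.008 = 3.844 mol; O: 61.505 / 16.00 = 3.844 mol
Smallest is C at 2.883 mol; normalising gives C 1.000, H 1.334, O 1.334
Scaling by 3: C 3.00, H 4.00, O 4.00 → C3H4O4
Empirical-formula mass = 104.06 g/mol
n = 526 / 104.06 = 5.05 ≈ 5
Molecular formula = (C3H4O4)×5 = C15H20O20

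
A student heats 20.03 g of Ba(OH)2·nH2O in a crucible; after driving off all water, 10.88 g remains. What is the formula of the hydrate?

Mass of water lost = 20.03 − 10.88 = 9.15 g → 9.15 / 18.02 = 0.5078 mol H2O
Molar mass of Ba(OH)2 = 171.35 g/mol → mol Ba(OH)2 = 10.88 / 171.35 = 0.0635
n = 0.5078 / 0.0635 = 8.00 ≈ 8 → Ba(OH)2·8H2O

Ba(OH)2·8H2O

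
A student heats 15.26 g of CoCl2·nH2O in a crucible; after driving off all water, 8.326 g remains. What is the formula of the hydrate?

Mass of water lost = 15.26 − 8.326 = 6.934 g → 6.934 / 18.02 = 0.3848 mol H2O
Molar mass of CoCl2 = 129.83 g/mol → mol CoCl2 = 8.326 / 129.83 = 0.06413
n = 0.3848 / 0.06413 = 6.00 ≈ 6 → CoCl2·6H2O

CoCl2·6H2O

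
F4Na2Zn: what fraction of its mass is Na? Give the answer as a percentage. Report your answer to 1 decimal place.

24.5%

Molar mass = 4(19.00) + 2(22.99) + 1(65.38) = 187.360 g/mol
Mass of Na per mole = 2 × 22.99 = 45.980 g
% Na = 45.980 / 187.360 × 100 = 24.5%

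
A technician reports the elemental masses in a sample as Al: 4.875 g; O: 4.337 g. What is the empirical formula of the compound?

Al: 4.875 g ÷ 26.98 g/mol = 0.1807 mol
O: 4.337 g ÷ 16.00 g/mol = 0.2711 mol
Ratios (÷ 0.1807): Al 1.000, O 1.500
Multiply by 2: Al 2.00, O 3.00 → Al2O3

Al2O3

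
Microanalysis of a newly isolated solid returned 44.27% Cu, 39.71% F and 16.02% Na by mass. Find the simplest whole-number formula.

Assume 100 g: 44.27 g Cu, 39.71 g F, 16.02 g Na.
n(Cu) = 44.27/63.55 = 0.6966, n(F) = 39.71/19.00 = 2.09, n(Na) = 16.02/22.99 = 0.6968
Smallest is Cu at 0.6966 mol; normalising gives Cu 1.000, F 3.000, Na 1.000
Ratio ≈ 1:3:1, so the empirical formula is CuF3Na

CuF3Na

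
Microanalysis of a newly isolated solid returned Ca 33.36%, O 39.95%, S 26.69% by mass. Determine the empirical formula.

CaO3S

Assume 100 g: 33.36 g Ca, 39.95 g O, 26.69 g S.
n(Ca) = 33.36/40.08 = 0.8323, n(O) = 39.95/16.00 = 2.497, n(S) = 26.69/32.07 = 0.8322
Ratios (÷ 0.8322): Ca 1.000, O 3.000, S 1.000
→ CaO3S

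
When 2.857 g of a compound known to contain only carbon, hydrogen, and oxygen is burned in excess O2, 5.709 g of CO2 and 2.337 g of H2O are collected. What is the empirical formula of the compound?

C2H4O

mol C = 5.709 / 44.01 = 0.1297; mass C = 0.1297 × 12.01 = 1.558 g
mol H = 2 × (2.337 / 18.02) = 0.2594; mass H = 0.2594 × 1.008 = 0.2615 g
mass O = 2.857 − (1.819) = 1.038 g → mol O = 0.06485
Smallest is O at 0.06485 mol; normalising gives C 2.000, H 4.000, O 1.000
Ratio ≈ 2:4:1, so the empirical formula is C2H4O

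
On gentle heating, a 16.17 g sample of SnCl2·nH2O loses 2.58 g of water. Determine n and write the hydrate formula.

SnCl2·2H2O

Mass of anhydrous SnCl2 = 16.17 − 2.58 = 13.59 g
mol H2O = 2.58 / 18.02 = 0.1432
Molar mass of SnCl2 = 189.61 g/mol → mol SnCl2 = 13.59 / 189.61 = 0.07167
n = 0.1432 / 0.07167 = 2.00 ≈ 2 → SnCl2·2H2O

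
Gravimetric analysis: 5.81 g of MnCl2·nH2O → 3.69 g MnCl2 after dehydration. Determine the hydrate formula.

Mass of water lost = 5.81 − 3.69 = 2.12 g → 2.12 / 18.02 = 0.1176 mol H2O
Molar mass of MnCl2 = 125.84 g/mol → mol MnCl2 = 3.69 / 125.84 = 0.02932
n = 0.1176 / 0.02932 = 4.01 ≈ 4 → MnCl2·4H2O

MnCl2·4H2O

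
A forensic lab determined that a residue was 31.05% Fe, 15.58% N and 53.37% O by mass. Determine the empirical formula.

Assume 100 g: 31.05 g Fe, 15.58 g N, 53.37 g O.
Moles — Fe: 31.05 / 55.85 = 0.556 mol; N: 15.58 / 14.01 = 1.112 mol; O: 53.37 / 16.00 = 3.336 mol
Divide by the smallest (0.556 mol Fe): Fe 1.000, N 2.000, O 6.000
≈ 1:2:6 → FeN2O6

FeN2O6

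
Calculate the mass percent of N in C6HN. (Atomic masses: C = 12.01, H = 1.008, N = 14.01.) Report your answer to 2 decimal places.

Molar mass = 6(12.01) + 1(1.008) + 1(14.01) = 87.078 g/mol
Mass of N per mole = 1 × 14.01 = 14.010 g
% N = 14.010 / 87.078 × 100 = 16.09%

16.09%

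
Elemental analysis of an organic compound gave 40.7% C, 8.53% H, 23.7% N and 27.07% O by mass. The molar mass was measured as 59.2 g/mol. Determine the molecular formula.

Assume 100 g: 40.7 g C, 8.53 g H, 23.7 g N, 27.07 g O.
C: 40.7 g ÷ 12.01 g/mol = 3.389 mol
H: 8.53 g ÷ 1.008 g/mol = 8.462 mol
N: 23.7 g ÷ 14.01 g/mol = 1.692 mol
O: 27.07 g ÷ 16.00 g/mol = 1.692 mol
Ratios (÷ 1.692): C 2.003, H 5.002, N 1.000, O 1.000
→ C2H5NO
Empirical-formula mass = 59.07 g/mol
n = 59.2 / 59.07 = 1.00 ≈ 1
Molecular formula = empirical formula = C2H5NO

C2H5NO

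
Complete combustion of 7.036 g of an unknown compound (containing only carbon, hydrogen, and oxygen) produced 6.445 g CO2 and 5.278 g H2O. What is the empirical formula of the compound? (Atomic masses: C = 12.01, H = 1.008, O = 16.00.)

CH4O2

mol C = 6.445 / 44.01 = 0.1464; mass C = 0.1464 × 12.01 = 1.759 g
mol H = 2 × (5.278 / 18.02) = 0.5858; mass H = 0.5858 × 1.008 = 0.5905 g
mass O = 7.036 − (2.349) = 4.687 g → mol O = 0.2929
Divide by the smallest (0.1464 mol C): C 1.000, H 4.000, O 2.000
→ CH4O2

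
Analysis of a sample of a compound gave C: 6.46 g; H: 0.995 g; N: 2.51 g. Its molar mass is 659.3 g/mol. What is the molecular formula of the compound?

n(C) = 6.46/12.01 = 0.5379, n(H) = 0.995/1.008 = 0.9871, n(N) = 2.51/14.01 = 0.1792
Smallest is N at 0.1792 mol; normalising gives C 3.002, H 5.510, N 1.000
×2: C 6.00, H 11.02, N 2.00 → C6H11N2
Empirical-formula mass = 111.17 g/mol
n = 659.3 / 111.17 = 5.93 ≈ 6
Molecular formula = (C6H11N2)×6 = C36H66N12

C36H66N12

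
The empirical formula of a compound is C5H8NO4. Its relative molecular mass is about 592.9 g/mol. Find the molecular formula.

C20H32N4O16

Empirical-formula mass = 146.12 g/mol
n = 592.9 / 146.12 = 4.06 ≈ 4
Molecular formula = (C5H8NO4)4 = C20H32N4O16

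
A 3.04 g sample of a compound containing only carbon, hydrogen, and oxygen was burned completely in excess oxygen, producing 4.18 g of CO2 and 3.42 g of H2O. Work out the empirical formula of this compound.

CH4O

mol C = 4.18 / 44.01 = 0.09498; mass C = 0.09498 × 12.01 = 1.141 g
mol H = 2 × (3.42 / 18.02) = 0.3796; mass H = 0.3796 × 1.008 = 0.3826 g
mass O = 3.04 − (1.523) = 1.517 g → mol O = 0.09479
Divide by the smallest (0.09479 mol O): C 1.002, H 4.004, O 1.000
≈ 1:4:1 → CH4O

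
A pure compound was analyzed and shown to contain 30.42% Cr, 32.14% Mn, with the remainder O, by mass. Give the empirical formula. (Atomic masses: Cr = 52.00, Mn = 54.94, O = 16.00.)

Assume 100 g: 30.42 g Cr, 32.14 g Mn, 37.44 g O.
n(Cr) = 30.42/52.00 = 0.585, n(Mn) = 32.14/54.94 = 0.585, n(O) = 37.44/16.00 = 2.34
Smallest is Cr at 0.585 mol; normalising gives Cr 1.000, Mn 1.000, O 4.000
≈ 1:1:4 → CrMnO4

CrMnO4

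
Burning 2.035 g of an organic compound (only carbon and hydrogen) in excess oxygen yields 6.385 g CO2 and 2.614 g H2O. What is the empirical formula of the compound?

CH2

mol C = 6.385 / 44.01 = 0.1451; mass C = 0.1451 × 12.01 = 1.742 g
mol H = 2 × (2.614 / 18.02) = 0.2901; mass H = 0.2901 × 1.008 = 0.2924 g
Smallest is C at 0.1451 mol; normalising gives C 1.000, H 2.000
≈ 1:2 → CH2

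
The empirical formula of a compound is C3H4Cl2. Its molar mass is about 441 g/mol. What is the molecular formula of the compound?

C12H16Cl8

Empirical-formula mass = 110.96 g/mol
n = 441 / 110.96 = 3.97 ≈ 4
Molecular formula = (C3H4Cl2)4 = C12H16Cl8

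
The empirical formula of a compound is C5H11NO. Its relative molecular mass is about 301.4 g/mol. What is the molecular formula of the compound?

Empirical-formula mass = 101.15 g/mol
n = 301.4 / 101.15 = 2.98 ≈ 3
Molecular formula = (C5H11NO)3 = C15H33N3O3

C15H33N3O3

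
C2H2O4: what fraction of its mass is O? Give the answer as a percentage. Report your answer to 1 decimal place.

Molar mass = 2(12.01) + 2(1.008) + 4(16.00) = 90.036 g/mol
Mass of O per mole = 4 × 16.00 = 64.000 g
% O = 64.000 / 90.036 × 100 = 71.1%

71.1%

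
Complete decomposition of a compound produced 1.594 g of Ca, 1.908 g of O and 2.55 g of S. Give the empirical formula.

Ca: 1.594 g ÷ 40.08 g/mol = 0.03977 mol
O: 1.908 g ÷ 16.00 g/mol = 0.1192 mol
S: 2.55 g ÷ 32.07 g/mol = 0.07951 mol
Divide by the smallest (0.03977 mol Ca): Ca 1.000, O 2.998, S 1.999
Ratio ≈ 1:3:2, so the empirical formula is CaO3S2

CaO3S2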